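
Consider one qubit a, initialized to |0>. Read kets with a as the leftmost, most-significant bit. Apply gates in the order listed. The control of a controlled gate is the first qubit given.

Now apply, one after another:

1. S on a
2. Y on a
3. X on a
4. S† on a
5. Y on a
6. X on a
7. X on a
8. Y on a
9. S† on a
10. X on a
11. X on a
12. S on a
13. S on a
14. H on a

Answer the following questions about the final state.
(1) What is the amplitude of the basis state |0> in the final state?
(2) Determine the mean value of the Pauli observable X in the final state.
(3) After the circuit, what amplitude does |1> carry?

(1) The amplitude on |0> is sqrt(2)*I/2.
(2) In the final state, X has expectation 1.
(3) |1> carries amplitude sqrt(2)*I/2 in the final state.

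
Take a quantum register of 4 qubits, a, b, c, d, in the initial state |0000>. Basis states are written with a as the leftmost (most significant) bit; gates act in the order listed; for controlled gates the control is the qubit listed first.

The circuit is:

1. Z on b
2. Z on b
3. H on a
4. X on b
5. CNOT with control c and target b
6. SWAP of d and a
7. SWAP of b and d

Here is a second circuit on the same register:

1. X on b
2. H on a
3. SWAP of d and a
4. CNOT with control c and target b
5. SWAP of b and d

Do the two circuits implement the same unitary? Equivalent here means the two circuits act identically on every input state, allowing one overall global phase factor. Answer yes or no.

Yes: on every input state the two circuits agree up to one overall phase factor.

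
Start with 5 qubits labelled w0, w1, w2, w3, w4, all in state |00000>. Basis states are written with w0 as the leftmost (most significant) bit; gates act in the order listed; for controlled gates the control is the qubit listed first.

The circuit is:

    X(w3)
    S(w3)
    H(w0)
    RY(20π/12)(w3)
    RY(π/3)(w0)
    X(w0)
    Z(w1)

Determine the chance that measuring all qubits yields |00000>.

A full measurement returns |00000> with probability sqrt(3)/16 + 1/8.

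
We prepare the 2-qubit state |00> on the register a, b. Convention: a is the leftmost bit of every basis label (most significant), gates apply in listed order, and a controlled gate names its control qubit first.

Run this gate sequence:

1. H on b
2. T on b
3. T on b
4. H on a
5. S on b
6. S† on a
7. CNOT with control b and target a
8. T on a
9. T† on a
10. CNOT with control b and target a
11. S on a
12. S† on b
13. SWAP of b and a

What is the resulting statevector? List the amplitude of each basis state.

The resulting statevector has amplitude 1/2 on |00>, 1/2 on |01>, I/2 on |10>, I/2 on |11>.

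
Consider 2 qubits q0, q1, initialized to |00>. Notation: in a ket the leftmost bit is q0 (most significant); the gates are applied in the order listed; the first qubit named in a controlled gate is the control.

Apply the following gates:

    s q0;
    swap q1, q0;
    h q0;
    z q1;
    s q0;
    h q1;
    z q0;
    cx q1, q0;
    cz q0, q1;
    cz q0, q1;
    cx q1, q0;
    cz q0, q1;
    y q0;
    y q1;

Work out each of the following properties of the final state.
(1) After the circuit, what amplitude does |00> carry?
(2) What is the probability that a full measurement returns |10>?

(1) The amplitude on |00> is -I/2.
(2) The probability of measuring |10> is 1/4.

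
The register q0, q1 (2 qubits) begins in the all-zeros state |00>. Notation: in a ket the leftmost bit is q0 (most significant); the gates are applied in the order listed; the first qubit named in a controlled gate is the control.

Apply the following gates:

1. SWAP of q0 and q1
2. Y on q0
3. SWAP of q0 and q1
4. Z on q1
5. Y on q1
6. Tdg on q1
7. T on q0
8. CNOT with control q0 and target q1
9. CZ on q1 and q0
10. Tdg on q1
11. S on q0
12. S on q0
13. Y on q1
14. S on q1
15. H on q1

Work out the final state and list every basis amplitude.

The final amplitudes are sqrt(2)/2 on |00>, -sqrt(2)/2 on |01>, 0 on |10>, 0 on |11>.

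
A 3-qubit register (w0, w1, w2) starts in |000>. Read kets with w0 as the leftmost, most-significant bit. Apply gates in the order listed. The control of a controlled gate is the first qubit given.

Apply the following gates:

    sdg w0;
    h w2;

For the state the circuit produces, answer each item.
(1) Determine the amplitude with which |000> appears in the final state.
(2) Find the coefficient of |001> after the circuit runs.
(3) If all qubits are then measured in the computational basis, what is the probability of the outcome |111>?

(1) The amplitude on |000> is sqrt(2)/2.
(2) The amplitude on |001> is sqrt(2)/2.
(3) A full measurement returns |111> with probability 0.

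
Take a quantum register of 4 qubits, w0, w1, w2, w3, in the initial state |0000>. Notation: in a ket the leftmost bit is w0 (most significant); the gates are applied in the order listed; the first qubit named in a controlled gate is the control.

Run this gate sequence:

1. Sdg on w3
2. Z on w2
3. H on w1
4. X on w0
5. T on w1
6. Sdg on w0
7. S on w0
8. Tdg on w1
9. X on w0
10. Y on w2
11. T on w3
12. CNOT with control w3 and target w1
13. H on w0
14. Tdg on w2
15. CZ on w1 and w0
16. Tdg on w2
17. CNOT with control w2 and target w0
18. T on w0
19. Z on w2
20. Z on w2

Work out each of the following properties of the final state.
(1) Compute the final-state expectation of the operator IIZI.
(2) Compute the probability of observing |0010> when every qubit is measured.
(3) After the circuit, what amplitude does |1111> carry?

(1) The observable IIZI averages to -1. Key observation: steps 4-9 multiply out to the identity, so the circuit reduces to the remaining gates.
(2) A full measurement returns |0010> with probability 1/4.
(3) The final state's coefficient on |1111> equals 0.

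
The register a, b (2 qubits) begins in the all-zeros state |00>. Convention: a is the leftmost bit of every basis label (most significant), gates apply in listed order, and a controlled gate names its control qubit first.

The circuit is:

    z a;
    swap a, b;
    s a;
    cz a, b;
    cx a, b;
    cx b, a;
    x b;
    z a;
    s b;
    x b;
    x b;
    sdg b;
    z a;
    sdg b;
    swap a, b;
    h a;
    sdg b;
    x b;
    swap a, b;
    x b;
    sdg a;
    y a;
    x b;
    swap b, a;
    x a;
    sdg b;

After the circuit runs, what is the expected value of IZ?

The expectation value of IZ is 1.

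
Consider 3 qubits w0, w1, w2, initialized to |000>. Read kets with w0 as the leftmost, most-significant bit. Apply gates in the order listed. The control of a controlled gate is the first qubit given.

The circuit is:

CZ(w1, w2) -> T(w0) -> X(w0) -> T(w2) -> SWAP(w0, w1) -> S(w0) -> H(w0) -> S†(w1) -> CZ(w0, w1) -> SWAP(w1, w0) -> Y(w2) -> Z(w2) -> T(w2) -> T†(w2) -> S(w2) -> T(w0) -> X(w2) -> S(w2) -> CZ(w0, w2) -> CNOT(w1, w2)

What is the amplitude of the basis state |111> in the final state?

|111> carries amplitude sqrt(2)*exp(3*I*pi/4)/2 in the final state.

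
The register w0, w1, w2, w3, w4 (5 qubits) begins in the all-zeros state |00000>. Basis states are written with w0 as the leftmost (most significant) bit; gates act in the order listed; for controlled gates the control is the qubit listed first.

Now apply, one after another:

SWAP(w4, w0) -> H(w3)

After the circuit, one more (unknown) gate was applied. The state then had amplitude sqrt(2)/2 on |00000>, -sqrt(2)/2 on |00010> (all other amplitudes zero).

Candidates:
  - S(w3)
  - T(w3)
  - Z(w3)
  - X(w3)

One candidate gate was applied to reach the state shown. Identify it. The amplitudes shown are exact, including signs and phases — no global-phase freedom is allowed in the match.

The unique candidate consistent with the amplitudes is Z(w3).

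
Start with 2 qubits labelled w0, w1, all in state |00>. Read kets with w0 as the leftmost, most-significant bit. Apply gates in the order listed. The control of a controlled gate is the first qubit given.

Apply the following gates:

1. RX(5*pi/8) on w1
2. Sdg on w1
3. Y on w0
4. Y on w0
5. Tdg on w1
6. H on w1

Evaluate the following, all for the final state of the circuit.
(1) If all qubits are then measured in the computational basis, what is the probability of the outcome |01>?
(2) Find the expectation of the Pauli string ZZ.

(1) A full measurement returns |01> with probability sqrt(2*sqrt(2) + 4)/8 + 1/2.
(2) In the final state, ZZ has expectation -sqrt(2*sqrt(2) + 4)/4.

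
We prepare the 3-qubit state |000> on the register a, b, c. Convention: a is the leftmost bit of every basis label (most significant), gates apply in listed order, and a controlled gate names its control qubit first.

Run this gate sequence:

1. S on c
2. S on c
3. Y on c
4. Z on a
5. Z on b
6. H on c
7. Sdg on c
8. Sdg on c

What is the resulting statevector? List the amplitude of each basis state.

The final amplitudes are sqrt(2)*I/2 on |000>, sqrt(2)*I/2 on |001>, and 0 on every other basis state.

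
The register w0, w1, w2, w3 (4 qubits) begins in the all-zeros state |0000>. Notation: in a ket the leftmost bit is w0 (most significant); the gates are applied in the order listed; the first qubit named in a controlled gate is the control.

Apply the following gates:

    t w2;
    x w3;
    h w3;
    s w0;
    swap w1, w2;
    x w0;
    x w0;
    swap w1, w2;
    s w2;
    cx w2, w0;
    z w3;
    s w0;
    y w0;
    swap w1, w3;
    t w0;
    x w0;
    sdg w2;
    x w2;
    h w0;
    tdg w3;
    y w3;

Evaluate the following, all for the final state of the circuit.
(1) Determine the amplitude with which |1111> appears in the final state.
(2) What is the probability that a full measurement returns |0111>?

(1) |1111> carries amplitude -exp(I*pi/4)/2 in the final state. Key observation: steps 5-8 multiply out to the identity, so the circuit reduces to the remaining gates.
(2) A full measurement returns |0111> with probability 1/4.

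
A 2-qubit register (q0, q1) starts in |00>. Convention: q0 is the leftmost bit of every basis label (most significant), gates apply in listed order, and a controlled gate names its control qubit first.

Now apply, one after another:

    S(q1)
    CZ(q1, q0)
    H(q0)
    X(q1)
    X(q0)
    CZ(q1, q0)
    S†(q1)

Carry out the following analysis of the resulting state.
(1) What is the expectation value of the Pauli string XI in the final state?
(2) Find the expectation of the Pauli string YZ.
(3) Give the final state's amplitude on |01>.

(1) The expectation value of XI is -1.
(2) The observable YZ averages to 0.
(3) The final state's coefficient on |01> equals -sqrt(2)*I/2.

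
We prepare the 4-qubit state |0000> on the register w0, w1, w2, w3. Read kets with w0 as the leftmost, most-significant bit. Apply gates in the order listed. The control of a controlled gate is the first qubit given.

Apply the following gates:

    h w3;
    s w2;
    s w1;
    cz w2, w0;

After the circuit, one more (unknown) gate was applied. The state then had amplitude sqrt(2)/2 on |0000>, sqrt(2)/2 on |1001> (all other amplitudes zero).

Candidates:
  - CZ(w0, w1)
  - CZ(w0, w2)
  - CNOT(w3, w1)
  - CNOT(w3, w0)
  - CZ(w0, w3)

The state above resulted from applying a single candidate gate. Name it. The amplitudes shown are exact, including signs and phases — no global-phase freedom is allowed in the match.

The unique candidate consistent with the amplitudes is CNOT(w3, w0).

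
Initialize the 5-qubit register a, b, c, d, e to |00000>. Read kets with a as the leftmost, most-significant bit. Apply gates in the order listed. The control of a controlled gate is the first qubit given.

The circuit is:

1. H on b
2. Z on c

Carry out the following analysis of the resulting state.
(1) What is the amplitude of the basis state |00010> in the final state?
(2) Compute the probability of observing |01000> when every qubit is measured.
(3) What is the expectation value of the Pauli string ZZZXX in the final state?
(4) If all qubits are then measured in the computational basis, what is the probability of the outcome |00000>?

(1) |00010> carries amplitude 0 in the final state.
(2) Outcome |01000> occurs with probability 1/2.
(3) In the final state, ZZZXX has expectation 0.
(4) A full measurement returns |00000> with probability 1/2.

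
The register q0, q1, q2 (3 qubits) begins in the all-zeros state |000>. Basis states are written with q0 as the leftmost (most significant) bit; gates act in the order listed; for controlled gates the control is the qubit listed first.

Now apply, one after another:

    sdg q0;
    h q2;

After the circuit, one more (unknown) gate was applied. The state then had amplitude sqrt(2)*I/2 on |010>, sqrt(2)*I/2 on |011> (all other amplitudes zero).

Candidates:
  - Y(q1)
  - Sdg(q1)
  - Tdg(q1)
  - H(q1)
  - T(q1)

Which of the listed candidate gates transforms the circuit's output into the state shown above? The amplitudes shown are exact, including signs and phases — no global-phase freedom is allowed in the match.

The unique candidate consistent with the amplitudes is Y(q1).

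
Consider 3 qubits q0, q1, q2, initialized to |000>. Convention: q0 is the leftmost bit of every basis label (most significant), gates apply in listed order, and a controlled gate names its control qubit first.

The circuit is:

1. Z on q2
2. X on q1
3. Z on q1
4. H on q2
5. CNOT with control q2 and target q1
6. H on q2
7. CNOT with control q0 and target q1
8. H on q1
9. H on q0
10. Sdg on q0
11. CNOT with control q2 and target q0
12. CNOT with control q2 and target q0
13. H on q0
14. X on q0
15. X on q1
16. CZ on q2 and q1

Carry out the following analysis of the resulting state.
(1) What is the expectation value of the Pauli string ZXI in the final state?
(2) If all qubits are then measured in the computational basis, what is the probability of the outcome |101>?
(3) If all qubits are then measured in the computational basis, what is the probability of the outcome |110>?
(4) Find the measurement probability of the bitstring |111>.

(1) The expectation value of ZXI is 0.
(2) The probability of measuring |101> is 1/4.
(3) A full measurement returns |110> with probability 1/4.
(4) The probability of measuring |111> is 0.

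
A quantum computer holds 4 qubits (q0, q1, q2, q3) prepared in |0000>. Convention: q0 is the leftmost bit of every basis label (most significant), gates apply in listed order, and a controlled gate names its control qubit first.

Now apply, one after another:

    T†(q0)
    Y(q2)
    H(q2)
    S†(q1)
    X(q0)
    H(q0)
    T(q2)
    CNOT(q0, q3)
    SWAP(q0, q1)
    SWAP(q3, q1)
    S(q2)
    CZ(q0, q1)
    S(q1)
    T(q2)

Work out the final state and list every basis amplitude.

After the circuit, the state carries amplitude I/2 on |0000>, I/2 on |0010>, 1/2 on |0101>, 1/2 on |0111>, and 0 on every other basis state.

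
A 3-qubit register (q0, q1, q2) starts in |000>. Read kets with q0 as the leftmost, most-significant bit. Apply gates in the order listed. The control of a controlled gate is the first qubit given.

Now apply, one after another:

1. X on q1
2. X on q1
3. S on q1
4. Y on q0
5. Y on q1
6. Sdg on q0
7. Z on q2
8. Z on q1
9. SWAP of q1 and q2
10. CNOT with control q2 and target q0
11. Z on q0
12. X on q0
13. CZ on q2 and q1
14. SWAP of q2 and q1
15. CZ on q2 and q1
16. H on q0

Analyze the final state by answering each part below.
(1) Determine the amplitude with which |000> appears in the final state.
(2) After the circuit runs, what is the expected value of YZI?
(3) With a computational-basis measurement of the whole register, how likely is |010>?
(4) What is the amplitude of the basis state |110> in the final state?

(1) The final state's coefficient on |000> equals 0.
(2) In the final state, YZI has expectation 0.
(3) A full measurement returns |010> with probability 1/2.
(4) The amplitude on |110> is sqrt(2)*I/2.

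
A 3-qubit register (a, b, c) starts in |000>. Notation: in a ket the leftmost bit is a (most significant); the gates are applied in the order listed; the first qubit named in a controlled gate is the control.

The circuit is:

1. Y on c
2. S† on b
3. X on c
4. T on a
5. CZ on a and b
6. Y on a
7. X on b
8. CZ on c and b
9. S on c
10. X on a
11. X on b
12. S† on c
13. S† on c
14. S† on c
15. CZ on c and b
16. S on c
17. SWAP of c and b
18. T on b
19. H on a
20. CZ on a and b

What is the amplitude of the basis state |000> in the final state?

The amplitude on |000> is -sqrt(2)/2.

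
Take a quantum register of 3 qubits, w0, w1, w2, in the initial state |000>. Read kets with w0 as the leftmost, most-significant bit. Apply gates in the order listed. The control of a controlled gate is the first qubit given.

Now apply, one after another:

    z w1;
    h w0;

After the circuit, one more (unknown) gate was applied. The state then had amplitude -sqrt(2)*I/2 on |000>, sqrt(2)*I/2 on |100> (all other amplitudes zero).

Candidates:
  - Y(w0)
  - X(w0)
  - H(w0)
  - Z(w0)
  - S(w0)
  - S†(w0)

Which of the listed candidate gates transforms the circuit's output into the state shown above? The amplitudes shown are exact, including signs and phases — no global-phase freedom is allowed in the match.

The applied gate was Y(w0).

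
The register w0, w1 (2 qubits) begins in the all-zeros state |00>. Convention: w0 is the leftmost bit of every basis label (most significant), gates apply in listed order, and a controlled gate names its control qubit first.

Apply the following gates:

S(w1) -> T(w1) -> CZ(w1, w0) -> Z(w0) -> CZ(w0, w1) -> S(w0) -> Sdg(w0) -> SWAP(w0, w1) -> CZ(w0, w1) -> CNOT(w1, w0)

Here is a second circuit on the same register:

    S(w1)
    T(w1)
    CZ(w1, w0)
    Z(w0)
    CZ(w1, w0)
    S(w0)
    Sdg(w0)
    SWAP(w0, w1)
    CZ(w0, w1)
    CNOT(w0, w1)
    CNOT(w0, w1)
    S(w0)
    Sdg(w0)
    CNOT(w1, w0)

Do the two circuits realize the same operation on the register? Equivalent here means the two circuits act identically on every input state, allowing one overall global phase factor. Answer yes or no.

Yes: on every input state the two circuits agree up to one overall phase factor.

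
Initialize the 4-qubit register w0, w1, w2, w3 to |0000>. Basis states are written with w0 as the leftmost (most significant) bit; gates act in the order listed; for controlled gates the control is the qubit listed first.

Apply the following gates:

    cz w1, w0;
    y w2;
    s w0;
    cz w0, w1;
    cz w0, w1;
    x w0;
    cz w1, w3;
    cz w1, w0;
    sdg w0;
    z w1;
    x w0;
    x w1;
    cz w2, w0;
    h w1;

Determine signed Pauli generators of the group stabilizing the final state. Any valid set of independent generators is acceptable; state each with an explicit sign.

One valid set of independent stabilizer generators is -IXII, +ZIII, -IIZI, +IIIZ (any independent generating set of the same group is equally correct).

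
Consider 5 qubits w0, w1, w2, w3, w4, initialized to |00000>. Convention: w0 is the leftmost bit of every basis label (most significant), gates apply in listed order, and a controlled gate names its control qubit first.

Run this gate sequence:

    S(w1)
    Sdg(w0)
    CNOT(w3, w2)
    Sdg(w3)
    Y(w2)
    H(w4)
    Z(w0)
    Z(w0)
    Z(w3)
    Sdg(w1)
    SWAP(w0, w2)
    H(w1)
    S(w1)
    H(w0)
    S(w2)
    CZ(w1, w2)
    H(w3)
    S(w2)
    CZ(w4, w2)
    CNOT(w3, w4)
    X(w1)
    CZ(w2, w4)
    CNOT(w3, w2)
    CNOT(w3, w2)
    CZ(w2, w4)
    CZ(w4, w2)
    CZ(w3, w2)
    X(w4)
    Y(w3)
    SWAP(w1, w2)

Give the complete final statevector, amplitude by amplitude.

The resulting statevector has amplitude I/4 on |00000>, I/4 on |00001>, -I/4 on |00010>, -I/4 on |00011>, 1/4 on |00100>, 1/4 on |00101>, -1/4 on |00110>, -1/4 on |00111>, 0 on |01000>, 0 on |01001>, 0 on |01010>, 0 on |01011>, 0 on |01100>, 0 on |01101>, 0 on |01110>, 0 on |01111>, -I/4 on |10000>, -I/4 on |10001>, I/4 on |10010>, I/4 on |10011>, -1/4 on |10100>, -1/4 on |10101>, 1/4 on |10110>, 1/4 on |10111>, 0 on |11000>, 0 on |11001>, 0 on |11010>, 0 on |11011>, 0 on |11100>, 0 on |11101>, 0 on |11110>, 0 on |11111>. Key observation: the block from step 22 through step 25 cancels to the identity and can be dropped.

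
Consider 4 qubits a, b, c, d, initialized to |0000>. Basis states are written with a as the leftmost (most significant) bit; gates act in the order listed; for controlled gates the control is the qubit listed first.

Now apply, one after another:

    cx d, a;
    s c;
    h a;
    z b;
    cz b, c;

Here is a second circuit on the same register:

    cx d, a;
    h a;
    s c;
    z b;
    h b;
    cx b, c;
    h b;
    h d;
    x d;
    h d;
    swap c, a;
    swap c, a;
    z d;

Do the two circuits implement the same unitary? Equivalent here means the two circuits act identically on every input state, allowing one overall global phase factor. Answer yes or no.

No, they are not equivalent — no single phase factor reconciles the two unitaries.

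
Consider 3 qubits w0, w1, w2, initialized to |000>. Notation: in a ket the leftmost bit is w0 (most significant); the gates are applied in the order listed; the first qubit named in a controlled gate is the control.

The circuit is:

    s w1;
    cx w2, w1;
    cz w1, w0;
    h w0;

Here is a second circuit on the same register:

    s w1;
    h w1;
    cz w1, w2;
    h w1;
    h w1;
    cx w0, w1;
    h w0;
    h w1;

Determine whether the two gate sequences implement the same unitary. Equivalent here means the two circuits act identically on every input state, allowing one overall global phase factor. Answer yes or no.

Yes, they are equivalent — the unitaries differ by at most a global phase.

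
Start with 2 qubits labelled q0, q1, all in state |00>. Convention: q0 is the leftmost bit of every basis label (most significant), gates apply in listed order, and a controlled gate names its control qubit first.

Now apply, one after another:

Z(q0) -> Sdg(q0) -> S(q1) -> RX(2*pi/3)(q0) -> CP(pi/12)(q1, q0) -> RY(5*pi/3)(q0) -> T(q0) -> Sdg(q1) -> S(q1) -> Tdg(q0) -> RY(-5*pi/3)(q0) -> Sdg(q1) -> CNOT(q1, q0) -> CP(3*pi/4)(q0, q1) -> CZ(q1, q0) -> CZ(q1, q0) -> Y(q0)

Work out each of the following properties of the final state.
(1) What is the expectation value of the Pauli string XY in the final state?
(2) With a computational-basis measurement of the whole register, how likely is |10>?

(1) The expectation value of XY is 0.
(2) The probability of measuring |10> is 1/4.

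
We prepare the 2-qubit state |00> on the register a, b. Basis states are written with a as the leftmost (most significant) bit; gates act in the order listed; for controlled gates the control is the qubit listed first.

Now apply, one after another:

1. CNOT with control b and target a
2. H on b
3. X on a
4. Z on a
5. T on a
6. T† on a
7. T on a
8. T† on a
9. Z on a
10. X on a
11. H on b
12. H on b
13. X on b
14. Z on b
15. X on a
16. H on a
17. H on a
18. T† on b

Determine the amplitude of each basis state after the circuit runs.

The resulting statevector has amplitude 0 on |00>, 0 on |01>, sqrt(2)/2 on |10>, sqrt(2)*exp(3*I*pi/4)/2 on |11>.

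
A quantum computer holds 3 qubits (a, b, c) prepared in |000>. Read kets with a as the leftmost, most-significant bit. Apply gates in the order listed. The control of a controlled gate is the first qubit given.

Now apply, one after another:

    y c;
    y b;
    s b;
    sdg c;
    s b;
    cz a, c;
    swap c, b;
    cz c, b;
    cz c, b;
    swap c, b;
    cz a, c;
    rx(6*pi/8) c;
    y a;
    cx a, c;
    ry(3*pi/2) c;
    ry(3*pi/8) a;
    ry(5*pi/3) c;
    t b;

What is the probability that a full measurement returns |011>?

Outcome |011> occurs with probability (2 - sqrt(2 - sqrt(2)))*(4 - sqrt(6))/32. Key observation: steps 6-11 multiply out to the identity, so the circuit reduces to the remaining gates.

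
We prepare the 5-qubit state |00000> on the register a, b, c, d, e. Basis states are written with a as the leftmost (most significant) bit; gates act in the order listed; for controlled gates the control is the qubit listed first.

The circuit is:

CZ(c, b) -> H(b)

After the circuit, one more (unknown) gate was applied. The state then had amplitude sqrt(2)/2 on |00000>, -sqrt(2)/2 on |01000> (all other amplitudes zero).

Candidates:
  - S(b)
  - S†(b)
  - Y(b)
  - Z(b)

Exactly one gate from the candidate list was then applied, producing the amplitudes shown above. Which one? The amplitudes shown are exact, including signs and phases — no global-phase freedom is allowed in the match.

The applied gate was Z(b).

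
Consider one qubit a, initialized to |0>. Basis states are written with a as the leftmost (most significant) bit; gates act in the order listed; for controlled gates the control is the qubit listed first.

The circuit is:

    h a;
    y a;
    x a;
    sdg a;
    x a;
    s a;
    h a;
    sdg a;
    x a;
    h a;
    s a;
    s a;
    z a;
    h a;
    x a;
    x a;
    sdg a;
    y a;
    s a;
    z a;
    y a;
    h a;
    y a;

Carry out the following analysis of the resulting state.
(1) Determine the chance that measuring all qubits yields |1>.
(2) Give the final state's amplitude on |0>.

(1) Outcome |1> occurs with probability 1/2.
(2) The final state's coefficient on |0> equals -sqrt(2)/2.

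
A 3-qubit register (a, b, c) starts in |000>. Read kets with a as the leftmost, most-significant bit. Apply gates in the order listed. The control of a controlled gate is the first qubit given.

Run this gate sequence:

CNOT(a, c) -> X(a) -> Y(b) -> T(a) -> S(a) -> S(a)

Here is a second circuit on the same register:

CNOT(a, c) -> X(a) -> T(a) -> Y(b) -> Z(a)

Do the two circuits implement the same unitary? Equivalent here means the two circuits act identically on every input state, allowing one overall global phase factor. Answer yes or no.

Yes, they are equivalent — the unitaries differ by at most a global phase.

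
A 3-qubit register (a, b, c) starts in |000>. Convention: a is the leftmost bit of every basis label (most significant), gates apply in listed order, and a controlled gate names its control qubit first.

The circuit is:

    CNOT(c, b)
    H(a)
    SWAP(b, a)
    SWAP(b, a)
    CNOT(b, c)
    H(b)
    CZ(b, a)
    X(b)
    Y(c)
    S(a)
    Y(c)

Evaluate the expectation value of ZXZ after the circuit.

The expectation value of ZXZ is 1.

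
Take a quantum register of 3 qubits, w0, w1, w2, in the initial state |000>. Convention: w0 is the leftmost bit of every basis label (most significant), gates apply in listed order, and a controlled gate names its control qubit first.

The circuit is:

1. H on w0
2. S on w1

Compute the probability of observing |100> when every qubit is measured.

The probability of measuring |100> is 1/2.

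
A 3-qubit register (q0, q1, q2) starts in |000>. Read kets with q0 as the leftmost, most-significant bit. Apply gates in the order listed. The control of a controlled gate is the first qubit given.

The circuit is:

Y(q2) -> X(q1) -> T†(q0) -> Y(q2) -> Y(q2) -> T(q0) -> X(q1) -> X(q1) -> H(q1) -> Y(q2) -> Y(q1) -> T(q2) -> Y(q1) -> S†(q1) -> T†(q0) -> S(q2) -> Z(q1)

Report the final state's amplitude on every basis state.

After the circuit, the state carries amplitude sqrt(2)/2 on |000>, -sqrt(2)*I/2 on |010>, and 0 on every other basis state. Key observation: the block from step 2 through step 7 cancels to the identity and can be dropped.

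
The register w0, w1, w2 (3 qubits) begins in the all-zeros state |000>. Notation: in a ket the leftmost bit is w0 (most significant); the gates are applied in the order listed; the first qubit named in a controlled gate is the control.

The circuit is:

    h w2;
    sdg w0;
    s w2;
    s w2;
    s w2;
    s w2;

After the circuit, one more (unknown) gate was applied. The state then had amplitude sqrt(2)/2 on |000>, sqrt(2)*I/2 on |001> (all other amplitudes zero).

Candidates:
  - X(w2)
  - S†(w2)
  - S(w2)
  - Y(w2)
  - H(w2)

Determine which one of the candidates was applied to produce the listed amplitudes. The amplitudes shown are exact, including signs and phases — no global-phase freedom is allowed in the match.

The unique candidate consistent with the amplitudes is S(w2).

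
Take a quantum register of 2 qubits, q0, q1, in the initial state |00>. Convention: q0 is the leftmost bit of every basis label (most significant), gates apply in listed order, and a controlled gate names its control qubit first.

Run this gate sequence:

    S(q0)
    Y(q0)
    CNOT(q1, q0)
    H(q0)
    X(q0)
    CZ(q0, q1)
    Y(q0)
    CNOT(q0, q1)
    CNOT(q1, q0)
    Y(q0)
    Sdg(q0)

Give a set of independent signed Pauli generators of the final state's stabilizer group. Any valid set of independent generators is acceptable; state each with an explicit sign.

The final state is stabilized by the group generated by +IX, -ZI; other independent generating sets are equally valid.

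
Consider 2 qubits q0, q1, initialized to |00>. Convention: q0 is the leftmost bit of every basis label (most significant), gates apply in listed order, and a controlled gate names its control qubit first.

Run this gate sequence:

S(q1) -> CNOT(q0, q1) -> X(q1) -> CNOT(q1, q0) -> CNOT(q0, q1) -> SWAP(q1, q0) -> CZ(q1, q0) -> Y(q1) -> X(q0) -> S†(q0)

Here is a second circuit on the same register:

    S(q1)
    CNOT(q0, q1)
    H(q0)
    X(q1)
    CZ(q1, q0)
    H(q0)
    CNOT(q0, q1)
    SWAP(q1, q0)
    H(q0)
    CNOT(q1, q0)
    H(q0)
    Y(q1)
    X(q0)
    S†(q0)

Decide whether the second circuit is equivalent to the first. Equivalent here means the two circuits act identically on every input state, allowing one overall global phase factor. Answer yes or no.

Yes: on every input state the two circuits agree up to one overall phase factor.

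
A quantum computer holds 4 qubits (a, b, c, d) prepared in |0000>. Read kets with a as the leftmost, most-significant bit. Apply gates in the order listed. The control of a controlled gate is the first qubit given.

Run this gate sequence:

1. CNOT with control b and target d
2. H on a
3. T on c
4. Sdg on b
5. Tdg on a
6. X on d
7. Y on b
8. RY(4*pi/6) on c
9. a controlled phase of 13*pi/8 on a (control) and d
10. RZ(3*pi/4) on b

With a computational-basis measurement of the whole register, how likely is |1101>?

Outcome |1101> occurs with probability 1/8.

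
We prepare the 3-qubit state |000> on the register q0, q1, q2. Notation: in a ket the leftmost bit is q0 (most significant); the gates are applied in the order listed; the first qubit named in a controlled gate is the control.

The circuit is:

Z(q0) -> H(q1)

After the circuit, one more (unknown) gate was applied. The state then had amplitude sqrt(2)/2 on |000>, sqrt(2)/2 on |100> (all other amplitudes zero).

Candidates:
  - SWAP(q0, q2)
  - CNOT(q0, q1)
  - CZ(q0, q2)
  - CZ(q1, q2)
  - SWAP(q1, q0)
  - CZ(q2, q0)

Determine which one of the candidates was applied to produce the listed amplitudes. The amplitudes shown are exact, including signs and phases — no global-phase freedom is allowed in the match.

It was SWAP(q1, q0) that produced the state shown.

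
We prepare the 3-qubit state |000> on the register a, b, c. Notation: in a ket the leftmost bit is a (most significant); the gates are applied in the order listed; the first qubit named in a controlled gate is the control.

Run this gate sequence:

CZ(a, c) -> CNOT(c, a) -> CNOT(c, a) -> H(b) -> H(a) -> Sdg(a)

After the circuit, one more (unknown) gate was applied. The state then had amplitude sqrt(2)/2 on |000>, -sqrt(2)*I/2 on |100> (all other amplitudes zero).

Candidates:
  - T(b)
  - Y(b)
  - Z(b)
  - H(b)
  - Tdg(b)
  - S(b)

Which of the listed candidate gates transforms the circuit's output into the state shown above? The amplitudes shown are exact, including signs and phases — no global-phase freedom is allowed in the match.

The applied gate was H(b). Key observation: gates 2-3 undo each other exactly, leaving only the rest of the circuit to track.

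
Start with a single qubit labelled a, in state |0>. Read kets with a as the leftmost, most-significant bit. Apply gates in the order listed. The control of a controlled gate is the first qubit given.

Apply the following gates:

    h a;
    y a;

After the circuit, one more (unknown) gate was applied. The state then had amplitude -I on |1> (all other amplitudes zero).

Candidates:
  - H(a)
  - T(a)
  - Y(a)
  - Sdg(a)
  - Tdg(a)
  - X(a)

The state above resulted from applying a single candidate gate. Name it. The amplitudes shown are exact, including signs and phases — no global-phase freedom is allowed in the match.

The unique candidate consistent with the amplitudes is H(a).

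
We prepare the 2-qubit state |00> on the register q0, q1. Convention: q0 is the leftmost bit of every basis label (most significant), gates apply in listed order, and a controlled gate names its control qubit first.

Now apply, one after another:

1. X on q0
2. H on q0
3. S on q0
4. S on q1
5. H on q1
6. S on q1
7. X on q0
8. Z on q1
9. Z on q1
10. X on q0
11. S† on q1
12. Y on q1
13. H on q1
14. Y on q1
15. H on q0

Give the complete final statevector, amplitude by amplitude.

The resulting statevector has amplitude -1/2 + I/2 on |00>, 0 on |01>, -1/2 - I/2 on |10>, 0 on |11>. Key observation: the block from step 6 through step 11 cancels to the identity and can be dropped.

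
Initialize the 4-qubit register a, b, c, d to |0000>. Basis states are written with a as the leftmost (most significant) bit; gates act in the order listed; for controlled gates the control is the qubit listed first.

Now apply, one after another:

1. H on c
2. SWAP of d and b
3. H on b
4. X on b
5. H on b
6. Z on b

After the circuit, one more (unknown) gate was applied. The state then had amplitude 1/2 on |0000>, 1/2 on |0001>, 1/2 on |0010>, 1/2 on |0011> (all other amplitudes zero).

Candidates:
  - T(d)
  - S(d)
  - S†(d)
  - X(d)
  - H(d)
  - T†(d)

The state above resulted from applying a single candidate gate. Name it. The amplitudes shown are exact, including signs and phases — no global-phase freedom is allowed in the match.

The unique candidate consistent with the amplitudes is H(d). Key observation: the block from step 3 through step 6 cancels to the identity and can be dropped.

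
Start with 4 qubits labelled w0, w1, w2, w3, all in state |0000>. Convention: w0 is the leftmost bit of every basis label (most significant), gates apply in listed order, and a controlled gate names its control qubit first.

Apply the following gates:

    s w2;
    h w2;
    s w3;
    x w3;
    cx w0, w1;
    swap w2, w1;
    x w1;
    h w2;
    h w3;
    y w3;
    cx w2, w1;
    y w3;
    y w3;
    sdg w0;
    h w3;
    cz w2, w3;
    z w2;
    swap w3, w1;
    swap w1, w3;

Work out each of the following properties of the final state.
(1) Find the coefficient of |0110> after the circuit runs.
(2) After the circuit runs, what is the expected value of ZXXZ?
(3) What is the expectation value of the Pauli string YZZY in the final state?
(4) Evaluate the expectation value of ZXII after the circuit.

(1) The final state's coefficient on |0110> equals -I/2.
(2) The observable ZXXZ averages to -1.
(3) In the final state, YZZY has expectation 0.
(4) In the final state, ZXII has expectation 1.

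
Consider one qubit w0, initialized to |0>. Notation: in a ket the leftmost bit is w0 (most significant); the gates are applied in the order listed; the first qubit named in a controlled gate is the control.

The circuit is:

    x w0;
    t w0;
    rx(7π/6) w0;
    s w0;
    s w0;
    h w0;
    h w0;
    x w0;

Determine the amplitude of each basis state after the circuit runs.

The resulting statevector has amplitude (-sqrt(2) + sqrt(6))*exp(I*pi/4)/4 on |0>, (-sqrt(6) - sqrt(2))*exp(3*I*pi/4)/4 on |1>. Key observation: gates 6-7 undo each other exactly, leaving only the rest of the circuit to track.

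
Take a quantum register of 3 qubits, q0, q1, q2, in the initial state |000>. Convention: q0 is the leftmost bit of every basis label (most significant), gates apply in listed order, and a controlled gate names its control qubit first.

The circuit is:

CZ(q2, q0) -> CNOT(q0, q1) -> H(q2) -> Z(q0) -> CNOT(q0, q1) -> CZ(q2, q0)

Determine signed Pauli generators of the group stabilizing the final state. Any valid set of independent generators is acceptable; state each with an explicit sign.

One valid set of independent stabilizer generators is +IIX, +ZII, +IZI (any independent generating set of the same group is equally correct).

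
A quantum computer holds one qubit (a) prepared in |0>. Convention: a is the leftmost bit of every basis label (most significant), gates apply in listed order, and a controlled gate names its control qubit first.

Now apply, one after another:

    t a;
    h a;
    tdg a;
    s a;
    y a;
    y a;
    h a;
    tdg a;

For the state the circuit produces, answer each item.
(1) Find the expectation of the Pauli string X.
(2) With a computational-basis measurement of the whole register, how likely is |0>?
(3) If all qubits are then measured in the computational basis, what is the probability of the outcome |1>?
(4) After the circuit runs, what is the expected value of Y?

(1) In the final state, X has expectation -1/2.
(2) A full measurement returns |0> with probability sqrt(2)/4 + 1/2.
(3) The probability of measuring |1> is 1/2 - sqrt(2)/4.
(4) The observable Y averages to -1/2.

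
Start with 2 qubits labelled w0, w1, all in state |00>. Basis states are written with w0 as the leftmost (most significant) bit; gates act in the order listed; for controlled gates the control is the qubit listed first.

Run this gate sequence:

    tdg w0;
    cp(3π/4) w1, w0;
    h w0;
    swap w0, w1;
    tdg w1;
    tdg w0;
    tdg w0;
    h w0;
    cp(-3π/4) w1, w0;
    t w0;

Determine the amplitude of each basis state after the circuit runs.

The final amplitudes are 1/2 on |00>, -exp(3*I*pi/4)/2 on |01>, exp(I*pi/4)/2 on |10>, -exp(I*pi/4)/2 on |11>.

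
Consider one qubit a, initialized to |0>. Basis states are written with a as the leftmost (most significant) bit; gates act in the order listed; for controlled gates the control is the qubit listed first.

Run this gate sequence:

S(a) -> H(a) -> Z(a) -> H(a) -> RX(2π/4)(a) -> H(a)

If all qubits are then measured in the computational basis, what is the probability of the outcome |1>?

The probability of measuring |1> is 1/2.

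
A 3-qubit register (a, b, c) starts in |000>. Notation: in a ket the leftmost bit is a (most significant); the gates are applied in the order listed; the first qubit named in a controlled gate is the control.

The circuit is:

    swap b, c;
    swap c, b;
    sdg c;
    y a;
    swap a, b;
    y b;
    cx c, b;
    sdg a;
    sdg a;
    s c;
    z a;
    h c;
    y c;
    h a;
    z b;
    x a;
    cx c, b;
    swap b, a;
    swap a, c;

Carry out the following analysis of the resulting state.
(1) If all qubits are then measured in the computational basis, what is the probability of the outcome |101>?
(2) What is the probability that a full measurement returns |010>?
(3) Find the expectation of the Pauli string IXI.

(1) A full measurement returns |101> with probability 1/4.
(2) A full measurement returns |010> with probability 1/4.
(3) In the final state, IXI has expectation 1.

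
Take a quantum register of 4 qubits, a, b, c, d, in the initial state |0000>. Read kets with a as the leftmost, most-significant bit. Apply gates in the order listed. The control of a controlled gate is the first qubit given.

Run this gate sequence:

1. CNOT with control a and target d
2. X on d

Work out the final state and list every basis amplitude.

The final amplitudes are 1 on |0001>, and 0 on every other basis state.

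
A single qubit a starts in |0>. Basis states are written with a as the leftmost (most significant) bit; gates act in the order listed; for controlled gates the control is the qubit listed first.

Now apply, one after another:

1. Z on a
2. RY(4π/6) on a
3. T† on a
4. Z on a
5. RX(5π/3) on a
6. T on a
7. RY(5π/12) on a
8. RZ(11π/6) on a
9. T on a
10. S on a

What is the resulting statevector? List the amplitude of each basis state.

After the circuit, the state carries amplitude -sqrt(3*sqrt(2) + 6)*exp(I*pi/3)/16 - 3*sqrt(2 - sqrt(2))*exp(I*pi/3)/16 - sqrt(3*sqrt(2) + 6)*exp(5*I*pi/6)/16 + sqrt(2 - sqrt(2))*exp(5*I*pi/6)/16 + sqrt(3*sqrt(2) + 6)*exp(I*pi/12)/4 on |0>, ((-3*sqrt(sqrt(2) + 2) + sqrt(6 - 3*sqrt(2)))*exp(I*pi/3)/16 - sqrt(6 - 3*sqrt(2))*exp(I*pi/12)/4 + (sqrt(6 - 3*sqrt(2)) + sqrt(sqrt(2) + 2))*exp(5*I*pi/6)/16)*exp(7*I*pi/12) on |1>.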